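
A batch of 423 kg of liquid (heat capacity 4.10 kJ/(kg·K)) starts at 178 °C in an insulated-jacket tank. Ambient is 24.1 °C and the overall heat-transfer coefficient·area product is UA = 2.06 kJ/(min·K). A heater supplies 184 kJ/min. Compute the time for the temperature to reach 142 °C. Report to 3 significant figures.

686 min

Heat balance on the well-mixed liquid: M c_p dT/dt = −UA(T − T_amb) + Q̇.
τ = M c_p/UA = 841.89 min; T_ss = T_amb + Q̇/UA = 24.1 + 184/2.06 = 113.42 °C.
T(t) = T_ss + (T₀ − T_ss)e^(−t/τ); set T = 142:
t = −τ ln[(T − T_ss)/(T₀ − T_ss)] = −841.89 · ln(0.44255) = 686.32 min.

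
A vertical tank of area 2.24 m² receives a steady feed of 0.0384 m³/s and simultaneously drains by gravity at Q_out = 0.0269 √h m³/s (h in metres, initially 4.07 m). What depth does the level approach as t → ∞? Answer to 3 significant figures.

Unsteady balance on liquid volume: A dh/dt = Q_in − 0.0269 √h. At steady state dh/dt = 0:
Q_in = 0.0269 √h_ss ⇒ √h_ss = 0.0384/0.0269 = 1.4275.
h_ss = 1.4275² = 2.0378 m. (Since h₀ = 4.07 m > h_ss, the level will fall toward this value.)

2.04 m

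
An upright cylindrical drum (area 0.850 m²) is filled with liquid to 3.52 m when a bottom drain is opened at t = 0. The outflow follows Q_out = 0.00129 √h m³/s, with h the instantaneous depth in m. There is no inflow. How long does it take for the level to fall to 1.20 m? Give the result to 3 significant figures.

1030 s

A dh/dt = −Q_out = −0.00129 √h.
This is separable: 2 d(√h)/dt = −0.00129/A, so √h = √h₀ − (0.00129/(2A)) t.
t = 2A(√h₀ − √h)/0.00129 = 2·0.850·(√3.52 − √1.20)/0.00129
  = 1.7000 × (1.8762 − 1.0954) / 0.00129 = 1028.9 s.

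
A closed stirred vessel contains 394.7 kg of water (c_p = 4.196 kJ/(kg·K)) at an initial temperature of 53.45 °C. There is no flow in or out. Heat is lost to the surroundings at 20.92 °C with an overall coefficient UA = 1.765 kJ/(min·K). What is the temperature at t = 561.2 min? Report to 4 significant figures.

38.81 °C

First-law balance (no shaft work): M c_p dT/dt = −UA(T − T_amb).
dT/dt = (T_ss − T)/τ with T_ss = T_amb = 20.9200 °C, τ = M c_p/UA = 394.7·4.196/1.765 = 938.335 min.
Integrating: T(t) = T_ss + (T₀ − T_ss) e^(−t/τ).
T(561.2) = 20.9200 + (32.5300)·0.549866 = 38.8071 °C.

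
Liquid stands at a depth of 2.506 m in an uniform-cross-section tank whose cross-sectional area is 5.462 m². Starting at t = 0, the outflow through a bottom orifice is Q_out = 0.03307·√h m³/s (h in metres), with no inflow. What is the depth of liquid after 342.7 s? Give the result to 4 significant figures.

A dh/dt = −Q_out = −0.03307 √h.
∫ h^(−1/2) dh = −(0.03307/A) ∫ dt, giving 2√h = 2√h₀ − (0.03307/A) t.
√h = √2.506 − 0.03307·342.7/(2·5.462) = 1.58304 − 1.03745 = 0.545586.
h = 0.545586² = 0.297665 m.

0.2977 m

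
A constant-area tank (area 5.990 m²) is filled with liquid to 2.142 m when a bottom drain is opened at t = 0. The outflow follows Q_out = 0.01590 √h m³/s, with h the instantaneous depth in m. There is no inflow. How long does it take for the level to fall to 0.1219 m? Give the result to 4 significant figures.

Mass balance (ρ constant): A dh/dt = −0.01590 √h.
∫ h^(−1/2) dh = −(0.01590/A) ∫ dt, giving 2√h = 2√h₀ − (0.01590/A) t.
t = 2A(√h₀ − √h)/0.01590 = 2·5.990·(√2.142 − √0.1219)/0.01590
  = 11.9800 × (1.46356 − 0.349142) / 0.01590 = 839.667 s.

839.7 s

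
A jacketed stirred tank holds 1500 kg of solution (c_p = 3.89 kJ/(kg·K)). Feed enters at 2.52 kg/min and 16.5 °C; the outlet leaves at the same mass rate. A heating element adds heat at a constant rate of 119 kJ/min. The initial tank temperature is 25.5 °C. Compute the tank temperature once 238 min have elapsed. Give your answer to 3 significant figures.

26.5 °C

M c_p dT/dt = ṁ c_p (T_in − T) + Q̇.
τ = M/ṁ = 595.24 min; T_ss = T_in + Q̇/(ṁ c_p) = 16.5 + 119/(2.52·3.89) = 28.639 °C.
Solution: T(t) = T_ss + (T₀ − T_ss) e^(−t/τ).
T(238) = 28.639 + (-3.1394)·e^(−238/595.24) = 28.639 + (-3.1394)·0.67043 = 26.535 °C.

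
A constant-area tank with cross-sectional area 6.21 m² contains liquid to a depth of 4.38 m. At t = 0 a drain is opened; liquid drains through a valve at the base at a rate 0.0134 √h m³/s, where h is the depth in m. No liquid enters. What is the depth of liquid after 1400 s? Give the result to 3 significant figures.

0.339 m

A dh/dt = −Q_out = −0.0134 √h.
∫ h^(−1/2) dh = −(0.0134/A) ∫ dt, giving 2√h = 2√h₀ − (0.0134/A) t.
√h = √4.38 − 0.0134·1400/(2·6.21) = 2.0928 − 1.5105 = 0.58238.
h = 0.58238² = 0.33916 m.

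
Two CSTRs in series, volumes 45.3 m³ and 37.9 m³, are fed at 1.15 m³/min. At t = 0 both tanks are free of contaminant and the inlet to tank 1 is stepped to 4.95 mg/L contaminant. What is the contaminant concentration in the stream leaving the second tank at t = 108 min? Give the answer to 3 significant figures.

Each tank obeys Vᵢ dCᵢ/dt = Q(Cᵢ₋₁ − Cᵢ), so τᵢ = Vᵢ/Q.
τ₁ = 45.3/1.15 = 39.391 min; τ₂ = 37.9/1.15 = 32.957 min.
Solving the cascade with C₁(0)=C₂(0)=0 gives C₂(t) = C_in[1 − (τ₁ e^(−t/τ₁) − τ₂ e^(−t/τ₂))/(τ₁ − τ₂)].
At t = 108: e^(−t/τ₁) = 0.064459, e^(−t/τ₂) = 0.037740.
C₂ = 4.95·[1 − (39.391·0.064459 − 32.957·0.037740)/(6.4348)] = 4.95·0.79869 = 3.9535 mg/L.

3.95 mg/L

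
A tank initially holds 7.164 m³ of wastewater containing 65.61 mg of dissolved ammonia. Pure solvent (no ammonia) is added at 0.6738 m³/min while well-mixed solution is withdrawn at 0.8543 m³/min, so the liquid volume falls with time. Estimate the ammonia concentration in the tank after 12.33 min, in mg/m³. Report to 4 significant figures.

2.284 mg/m³

Let m(t) be the amount of ammonia. Volume: V(t) = V₀ + (Q_in − Q_out) t = 7.164 − 0.180500 t; V(12.33) = 4.93844 m³.
Species balance (pure solvent in): dm/dt = −Q_out · m/V(t).
dm/m = −Q_out dt/(V₀ − 0.180500 t); integrating gives ln(m/m₀) = −(Q_out/(Q_in−Q_out)) ln(V/V₀).
m = m₀ (V₀/V)^(Q_out/(Q_in−Q_out)) = 65.61 × (7.164/4.93844)^(-4.73296) = 11.2793 mg.
C = m/V = 11.2793/4.93844 = 2.28399 mg/m³.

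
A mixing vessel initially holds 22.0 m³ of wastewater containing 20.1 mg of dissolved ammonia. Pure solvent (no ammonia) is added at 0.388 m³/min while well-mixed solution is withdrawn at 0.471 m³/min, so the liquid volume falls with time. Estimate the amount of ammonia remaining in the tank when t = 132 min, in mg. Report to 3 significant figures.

0.403 mg

Total volume: dV/dt = Q_in − Q_out = -0.083000 m³/min, so V(t) = 22.0 − 0.083000 t and V(132) = 11.044 m³.
Solute balance: dm/dt = 0 − Q_out C = −Q_out m/V(t).
dm/m = −Q_out dt/(V₀ − 0.083000 t); integrating gives ln(m/m₀) = −(Q_out/(Q_in−Q_out)) ln(V/V₀).
m = m₀ (V₀/V)^(Q_out/(Q_in−Q_out)) = 20.1 × (22.0/11.044)^(-5.6747) = 0.40251 mg.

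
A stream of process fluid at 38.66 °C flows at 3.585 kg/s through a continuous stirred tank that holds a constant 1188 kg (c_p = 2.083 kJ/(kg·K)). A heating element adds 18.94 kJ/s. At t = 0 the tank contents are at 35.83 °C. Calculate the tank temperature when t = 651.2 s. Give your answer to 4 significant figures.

Heat balance on the well-mixed liquid: M c_p dT/dt = ṁ c_p (T_in − T) + 18.94.
Rearrange: dT/dt = (T_ss − T)/τ with τ = M/ṁ = 331.381 s and T_ss = T_in + Q̇/(ṁ c_p) = 41.1963 °C.
This is linear first-order; T(t) = T_ss + (T₀ − T_ss) e^(−t/τ).
T(651.2) = 41.1963 + (-5.36631)·e^(−651.2/331.381) = 41.1963 + (-5.36631)·0.140140 = 40.4443 °C.

40.44 °C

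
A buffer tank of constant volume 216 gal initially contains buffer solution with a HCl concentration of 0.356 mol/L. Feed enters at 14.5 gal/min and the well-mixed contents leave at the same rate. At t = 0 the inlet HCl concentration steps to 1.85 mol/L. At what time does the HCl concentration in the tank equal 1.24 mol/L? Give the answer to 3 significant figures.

Transient balance on the dissolved component: V dC/dt = Q(C_in − C), so τ = V/Q = 14.897 min.
C(t) = C_in + (C₀ − C_in) e^(−t/τ). Set C = 1.24 and solve for t:
e^(−t/τ) = (C − C_in)/(C₀ − C_in) = (1.24 − 1.85)/(0.356 − 1.85) = 0.40830
t = −τ ln(…) = 14.897 × 0.89575 = 13.344 min.

13.3 min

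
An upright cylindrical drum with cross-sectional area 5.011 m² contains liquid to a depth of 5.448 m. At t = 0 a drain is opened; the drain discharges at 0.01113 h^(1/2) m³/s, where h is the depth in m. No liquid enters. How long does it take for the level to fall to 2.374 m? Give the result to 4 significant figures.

714.3 s

Accumulation of liquid (constant cross-section A): A dh/dt = −0.01113 √h.
∫ h^(−1/2) dh = −(0.01113/A) ∫ dt, giving 2√h = 2√h₀ − (0.01113/A) t.
t = 2A(√h₀ − √h)/0.01113 = 2·5.011·(√5.448 − √2.374)/0.01113
  = 10.0220 × (2.33410 − 1.54078) / 0.01113 = 714.341 s.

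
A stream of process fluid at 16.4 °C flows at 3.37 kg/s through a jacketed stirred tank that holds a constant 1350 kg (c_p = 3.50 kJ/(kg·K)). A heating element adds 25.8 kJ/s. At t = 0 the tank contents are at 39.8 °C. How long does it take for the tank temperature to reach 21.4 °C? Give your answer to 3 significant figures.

809 s

Energy balance: M c_p dT/dt = ṁ c_p (T_in − T) + 25.8.
τ = M/ṁ = 400.59 s; T_ss = T_in + Q̇/(ṁ c_p) = 18.587 °C.
T(t) = T_ss + (T₀ − T_ss) e^(−t/τ). Set T = 21.4:
e^(−t/τ) = (21.4 − 18.587)/(39.8 − 18.587) = 0.13259
t = −400.59 · ln(0.13259) = 809.39 s.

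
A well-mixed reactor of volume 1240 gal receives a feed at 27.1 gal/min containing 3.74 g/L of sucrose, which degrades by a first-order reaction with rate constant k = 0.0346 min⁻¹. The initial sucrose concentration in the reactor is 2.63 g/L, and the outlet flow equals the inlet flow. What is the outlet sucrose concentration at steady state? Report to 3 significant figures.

1.45 g/L

Accumulation = in − out − consumed: V dC/dt = Q C_in − Q C − k V C.
Steady state (dC/dt = 0): C_ss = Q C_in/(Q + kV) = C_in/(1 + kV/Q).
C_ss = 27.1·3.74/(27.1 + 0.0346·1240) = 101.35/70.004 = 1.4478 g/L.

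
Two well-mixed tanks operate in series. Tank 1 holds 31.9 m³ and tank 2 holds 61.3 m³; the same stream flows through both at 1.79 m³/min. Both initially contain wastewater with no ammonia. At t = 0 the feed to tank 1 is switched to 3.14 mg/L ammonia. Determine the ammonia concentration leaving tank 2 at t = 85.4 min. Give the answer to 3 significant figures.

2.63 mg/L

Time constants: τᵢ = Vᵢ/Q for each well-mixed tank.
τ₁ = 31.9/1.79 = 17.821 min; τ₂ = 61.3/1.79 = 34.246 min.
Solving the cascade with C₁(0)=C₂(0)=0 gives C₂(t) = C_in[1 − (τ₁ e^(−t/τ₁) − τ₂ e^(−t/τ₂))/(τ₁ − τ₂)].
At t = 85.4: e^(−t/τ₁) = 0.0082955, e^(−t/τ₂) = 0.082601.
C₂ = 3.14·[1 − (17.821·0.0082955 − 34.246·0.082601)/(-16.425)] = 3.14·0.83678 = 2.6275 mg/L.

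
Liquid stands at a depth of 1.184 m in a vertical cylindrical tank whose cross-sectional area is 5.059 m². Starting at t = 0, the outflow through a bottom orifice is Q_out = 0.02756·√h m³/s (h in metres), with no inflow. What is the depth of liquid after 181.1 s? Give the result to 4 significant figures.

With no inflow, A dh/dt = −0.02756 √h.
This is separable: 2 d(√h)/dt = −0.02756/A, so √h = √h₀ − (0.02756/(2A)) t.
√h = √1.184 − 0.02756·181.1/(2·5.059) = 1.08812 − 0.493291 = 0.594827.
h = 0.594827² = 0.353819 m.

0.3538 m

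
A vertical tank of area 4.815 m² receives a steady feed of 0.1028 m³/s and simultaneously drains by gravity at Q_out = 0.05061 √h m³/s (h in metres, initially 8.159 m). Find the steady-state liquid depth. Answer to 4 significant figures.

A dh/dt = Q_in − 0.05061 √h. Steady state requires inflow = outflow:
Q_in = 0.05061 √h_ss ⇒ √h_ss = 0.1028/0.05061 = 2.03122.
h_ss = 2.03122² = 4.12585 m. (Since h₀ = 8.159 m > h_ss, the level will fall toward this value.)

4.126 m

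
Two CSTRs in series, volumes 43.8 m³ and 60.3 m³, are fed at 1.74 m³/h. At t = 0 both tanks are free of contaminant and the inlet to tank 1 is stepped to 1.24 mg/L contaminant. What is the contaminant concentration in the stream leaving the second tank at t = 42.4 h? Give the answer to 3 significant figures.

Time constants: τᵢ = Vᵢ/Q for each well-mixed tank.
τ₁ = 43.8/1.74 = 25.172 h; τ₂ = 60.3/1.74 = 34.655 h.
Tank 1: C₁ = C_in(1 − e^(−t/τ₁)). Tank 2 (τ₁ ≠ τ₂): C₂ = C_in[1 − (τ₁ e^(−t/τ₁) − τ₂ e^(−t/τ₂))/(τ₁ − τ₂)].
At t = 42.4: e^(−t/τ₁) = 0.18556, e^(−t/τ₂) = 0.29420.
C₂ = 1.24·[1 − (25.172·0.18556 − 34.655·0.29420)/(-9.4828)] = 1.24·0.41739 = 0.51757 mg/L.

0.518 mg/L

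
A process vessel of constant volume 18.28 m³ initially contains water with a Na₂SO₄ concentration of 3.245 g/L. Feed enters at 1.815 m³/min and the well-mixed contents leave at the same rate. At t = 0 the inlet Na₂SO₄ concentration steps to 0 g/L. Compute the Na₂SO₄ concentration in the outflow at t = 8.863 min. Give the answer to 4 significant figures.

1.346 g/L

Mass balance on the solute (V constant): V dC/dt = Q(C_in − C).
So dC/dt = (C_in − C)/τ with τ = V/Q = 18.28/1.815 = 10.0716 min.
Solution: C(t) = C_in + (C₀ − C_in) e^(−t/τ).
C(8.863) = 0 + (3.245 − 0)·e^(−8.863/10.0716) = 0 + (3.24500)·0.414784 = 1.34597 g/L.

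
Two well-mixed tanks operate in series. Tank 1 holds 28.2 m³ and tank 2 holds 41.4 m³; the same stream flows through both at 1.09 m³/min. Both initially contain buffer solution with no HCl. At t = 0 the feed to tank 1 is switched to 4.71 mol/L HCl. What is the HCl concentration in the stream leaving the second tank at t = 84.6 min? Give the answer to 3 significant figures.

3.50 mol/L

Each tank obeys Vᵢ dCᵢ/dt = Q(Cᵢ₋₁ − Cᵢ), so τᵢ = Vᵢ/Q.
τ₁ = 28.2/1.09 = 25.872 min; τ₂ = 41.4/1.09 = 37.982 min.
Solving the cascade with C₁(0)=C₂(0)=0 gives C₂(t) = C_in[1 − (τ₁ e^(−t/τ₁) − τ₂ e^(−t/τ₂))/(τ₁ − τ₂)].
At t = 84.6: e^(−t/τ₁) = 0.038006, e^(−t/τ₂) = 0.10781.
C₂ = 4.71·[1 − (25.872·0.038006 − 37.982·0.10781)/(-12.110)] = 4.71·0.74307 = 3.4998 mol/L.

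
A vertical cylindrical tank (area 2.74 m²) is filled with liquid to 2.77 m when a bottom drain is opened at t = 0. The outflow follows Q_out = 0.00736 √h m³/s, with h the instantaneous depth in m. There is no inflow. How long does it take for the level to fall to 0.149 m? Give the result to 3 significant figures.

952 s

A dh/dt = −Q_out = −0.00736 √h.
∫ h^(−1/2) dh = −(0.00736/A) ∫ dt, giving 2√h = 2√h₀ − (0.00736/A) t.
t = 2A(√h₀ − √h)/0.00736 = 2·2.74·(√2.77 − √0.149)/0.00736
  = 5.4800 × (1.6643 − 0.38601) / 0.00736 = 951.80 s.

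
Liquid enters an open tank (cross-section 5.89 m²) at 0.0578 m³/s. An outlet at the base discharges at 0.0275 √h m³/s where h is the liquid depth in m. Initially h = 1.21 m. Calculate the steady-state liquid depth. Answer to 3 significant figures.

4.42 m

Mass balance (ρ constant): A dh/dt = Q_in − 0.0275 √h. At steady state dh/dt = 0:
Q_in = 0.0275 √h_ss ⇒ √h_ss = 0.0578/0.0275 = 2.1018.
h_ss = 2.1018² = 4.4176 m. (Since h₀ = 1.21 m < h_ss, the level will rise toward this value.)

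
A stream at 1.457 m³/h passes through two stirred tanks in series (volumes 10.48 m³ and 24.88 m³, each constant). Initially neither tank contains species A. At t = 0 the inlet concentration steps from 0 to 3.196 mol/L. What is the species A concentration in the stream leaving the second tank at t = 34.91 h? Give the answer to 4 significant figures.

2.499 mol/L

Each tank obeys Vᵢ dCᵢ/dt = Q(Cᵢ₋₁ − Cᵢ), so τᵢ = Vᵢ/Q.
τ₁ = 10.48/1.457 = 7.19286 h; τ₂ = 24.88/1.457 = 17.0762 h.
Tank 1: C₁ = C_in(1 − e^(−t/τ₁)). Tank 2 (τ₁ ≠ τ₂): C₂ = C_in[1 − (τ₁ e^(−t/τ₁) − τ₂ e^(−t/τ₂))/(τ₁ − τ₂)].
At t = 34.91: e^(−t/τ₁) = 0.00780163, e^(−t/τ₂) = 0.129462.
C₂ = 3.196·[1 − (7.19286·0.00780163 − 17.0762·0.129462)/(-9.88332)] = 3.196·0.781996 = 2.49926 mol/L.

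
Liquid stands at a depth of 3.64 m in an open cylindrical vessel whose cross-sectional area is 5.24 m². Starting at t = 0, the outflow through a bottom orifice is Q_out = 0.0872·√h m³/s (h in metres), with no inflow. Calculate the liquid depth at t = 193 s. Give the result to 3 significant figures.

With no inflow, A dh/dt = −0.0872 √h.
This is separable: 2 d(√h)/dt = −0.0872/A, so √h = √h₀ − (0.0872/(2A)) t.
√h = √3.64 − 0.0872·193/(2·5.24) = 1.9079 − 1.6059 = 0.30200.
h = 0.30200² = 0.091204 m.

0.0912 m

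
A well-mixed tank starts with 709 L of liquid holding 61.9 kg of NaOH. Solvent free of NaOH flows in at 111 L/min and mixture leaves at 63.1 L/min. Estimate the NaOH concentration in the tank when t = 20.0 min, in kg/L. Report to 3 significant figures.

Let m(t) be the amount of NaOH. Volume: V(t) = V₀ + (Q_in − Q_out) t = 709 + 47.900 t; V(20.0) = 1667.0 L.
Species balance (pure solvent in): dm/dt = −Q_out · m/V(t).
dm/m = −Q_out dt/(V₀ + 47.900 t); integrating gives ln(m/m₀) = −(Q_out/(Q_in−Q_out)) ln(V/V₀).
m = m₀ (V₀/V)^(Q_out/(Q_in−Q_out)) = 61.9 × (709/1667.0)^(1.3173) = 20.072 kg.
C = m/V = 20.072/1667.0 = 0.012041 kg/L.

0.0120 kg/L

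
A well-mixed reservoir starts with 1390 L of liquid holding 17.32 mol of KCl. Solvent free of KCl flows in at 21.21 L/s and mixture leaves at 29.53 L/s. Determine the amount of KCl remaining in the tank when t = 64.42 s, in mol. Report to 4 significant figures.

Total volume: dV/dt = Q_in − Q_out = -8.32000 L/s, so V(t) = 1390 − 8.32000 t and V(64.42) = 854.026 L.
Solute balance: dm/dt = 0 − Q_out C = −Q_out m/V(t).
Separate: dm/m = −Q_out dt/V(t) ⇒ ln(m/m₀) = −(Q_out/(Q_in−Q_out)) ln(V/V₀).
m = m₀ (V₀/V)^(Q_out/(Q_in−Q_out)) = 17.32 × (1390/854.026)^(-3.54928) = 3.07411 mol.

3.074 mol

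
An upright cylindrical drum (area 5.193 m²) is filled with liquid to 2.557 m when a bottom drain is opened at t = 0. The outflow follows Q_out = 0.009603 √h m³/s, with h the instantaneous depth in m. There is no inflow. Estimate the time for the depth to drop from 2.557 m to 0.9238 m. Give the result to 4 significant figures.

689.9 s

With no inflow, A dh/dt = −0.009603 √h.
∫ h^(−1/2) dh = −(0.009603/A) ∫ dt, giving 2√h = 2√h₀ − (0.009603/A) t.
t = 2A(√h₀ − √h)/0.009603 = 2·5.193·(√2.557 − √0.9238)/0.009603
  = 10.3860 × (1.59906 − 0.961145) / 0.009603 = 689.931 s.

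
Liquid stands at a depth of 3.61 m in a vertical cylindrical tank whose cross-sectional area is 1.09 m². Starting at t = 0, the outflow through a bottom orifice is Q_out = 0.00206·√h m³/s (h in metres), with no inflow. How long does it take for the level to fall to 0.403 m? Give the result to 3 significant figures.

1340 s

Mass balance (ρ constant): A dh/dt = −0.00206 √h.
∫ h^(−1/2) dh = −(0.00206/A) ∫ dt, giving 2√h = 2√h₀ − (0.00206/A) t.
t = 2A(√h₀ − √h)/0.00206 = 2·1.09·(√3.61 − √0.403)/0.00206
  = 2.1800 × (1.9000 − 0.63482) / 0.00206 = 1338.9 s.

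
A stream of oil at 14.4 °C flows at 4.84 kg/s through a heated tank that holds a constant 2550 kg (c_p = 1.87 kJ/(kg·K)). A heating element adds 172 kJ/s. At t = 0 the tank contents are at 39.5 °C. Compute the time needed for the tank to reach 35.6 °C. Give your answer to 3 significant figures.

538 s

M c_p dT/dt = ṁ c_p (T_in − T) + Q̇.
τ = M/ṁ = 526.86 s; T_ss = T_in + Q̇/(ṁ c_p) = 33.404 °C.
T(t) = T_ss + (T₀ − T_ss) e^(−t/τ). Set T = 35.6:
e^(−t/τ) = (35.6 − 33.404)/(39.5 − 33.404) = 0.36025
t = −526.86 · ln(0.36025) = 537.90 s.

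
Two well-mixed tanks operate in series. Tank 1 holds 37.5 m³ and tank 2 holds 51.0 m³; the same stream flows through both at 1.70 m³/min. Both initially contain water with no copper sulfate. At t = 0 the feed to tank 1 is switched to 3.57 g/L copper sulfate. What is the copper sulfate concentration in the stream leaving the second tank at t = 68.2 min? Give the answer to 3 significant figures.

2.63 g/L

Time constants: τᵢ = Vᵢ/Q for each well-mixed tank.
τ₁ = 37.5/1.70 = 22.059 min; τ₂ = 51.0/1.70 = 30.000 min.
Tank 1: C₁ = C_in(1 − e^(−t/τ₁)). Tank 2 (τ₁ ≠ τ₂): C₂ = C_in[1 − (τ₁ e^(−t/τ₁) − τ₂ e^(−t/τ₂))/(τ₁ − τ₂)].
At t = 68.2: e^(−t/τ₁) = 0.045423, e^(−t/τ₂) = 0.10297.
C₂ = 3.57·[1 − (22.059·0.045423 − 30.000·0.10297)/(-7.9412)] = 3.57·0.73718 = 2.6317 g/L.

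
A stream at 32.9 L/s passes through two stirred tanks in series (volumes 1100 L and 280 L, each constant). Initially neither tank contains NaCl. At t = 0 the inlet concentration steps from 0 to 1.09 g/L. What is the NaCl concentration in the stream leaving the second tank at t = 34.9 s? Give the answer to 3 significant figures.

Species balance on tank i: dCᵢ/dt = (Cᵢ₋₁ − Cᵢ)/τᵢ with τᵢ = Vᵢ/Q.
τ₁ = 1100/32.9 = 33.435 s; τ₂ = 280/32.9 = 8.5106 s.
Solving the cascade with C₁(0)=C₂(0)=0 gives C₂(t) = C_in[1 − (τ₁ e^(−t/τ₁) − τ₂ e^(−t/τ₂))/(τ₁ − τ₂)].
At t = 34.9: e^(−t/τ₁) = 0.35210, e^(−t/τ₂) = 0.016560.
C₂ = 1.09·[1 − (33.435·0.35210 − 8.5106·0.016560)/(24.924)] = 1.09·0.53332 = 0.58132 g/L.

0.581 g/L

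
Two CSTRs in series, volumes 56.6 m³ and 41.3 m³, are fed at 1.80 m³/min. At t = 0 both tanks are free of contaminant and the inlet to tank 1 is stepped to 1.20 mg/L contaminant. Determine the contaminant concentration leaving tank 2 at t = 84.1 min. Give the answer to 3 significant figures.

Species balance on tank i: dCᵢ/dt = (Cᵢ₋₁ − Cᵢ)/τᵢ with τᵢ = Vᵢ/Q.
τ₁ = 56.6/1.80 = 31.444 min; τ₂ = 41.3/1.80 = 22.944 min.
Tank 1: C₁ = C_in(1 − e^(−t/τ₁)). Tank 2 (τ₁ ≠ τ₂): C₂ = C_in[1 − (τ₁ e^(−t/τ₁) − τ₂ e^(−t/τ₂))/(τ₁ − τ₂)].
At t = 84.1: e^(−t/τ₁) = 0.068937, e^(−t/τ₂) = 0.025595.
C₂ = 1.20·[1 − (31.444·0.068937 − 22.944·0.025595)/(8.5000)] = 1.20·0.81407 = 0.97688 mg/L.

0.977 mg/L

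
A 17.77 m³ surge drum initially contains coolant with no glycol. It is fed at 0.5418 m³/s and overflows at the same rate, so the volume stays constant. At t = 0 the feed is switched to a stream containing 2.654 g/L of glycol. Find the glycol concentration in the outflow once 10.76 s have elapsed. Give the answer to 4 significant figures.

0.7423 g/L

Accumulation = in − out for the solute gives V dC/dt = Q(C_in − C).
Time constant τ = V/Q = 17.77/0.5418 = 32.7981 s.
Integrating: C(t) = C_in + (C₀ − C_in) e^(−t/τ).
C(10.76) = 2.654 + (0 − 2.654)·e^(−10.76/32.7981) = 2.654 + (-2.65400)·0.720314 = 0.742287 g/L.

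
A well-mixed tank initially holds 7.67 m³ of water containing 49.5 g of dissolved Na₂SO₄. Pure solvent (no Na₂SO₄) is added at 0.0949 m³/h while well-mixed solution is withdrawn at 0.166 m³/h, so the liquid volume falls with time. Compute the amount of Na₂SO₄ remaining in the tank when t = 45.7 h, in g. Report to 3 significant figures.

Let m(t) be the amount of Na₂SO₄. Volume: V(t) = V₀ + (Q_in − Q_out) t = 7.67 − 0.071100 t; V(45.7) = 4.4207 m³.
No Na₂SO₄ enters, so dm/dt = −Q_out · (m/V).
Separate: dm/m = −Q_out dt/V(t) ⇒ ln(m/m₀) = −(Q_out/(Q_in−Q_out)) ln(V/V₀).
m = m₀ (V₀/V)^(Q_out/(Q_in−Q_out)) = 49.5 × (7.67/4.4207)^(-2.3347) = 13.674 g.

13.7 g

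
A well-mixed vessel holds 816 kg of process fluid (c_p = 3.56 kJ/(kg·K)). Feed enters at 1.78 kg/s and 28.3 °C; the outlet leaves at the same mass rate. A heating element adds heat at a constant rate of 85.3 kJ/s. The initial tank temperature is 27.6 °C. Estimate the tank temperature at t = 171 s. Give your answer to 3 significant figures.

M c_p dT/dt = ṁ c_p (T_in − T) + Q̇.
Rearrange: dT/dt = (T_ss − T)/τ with τ = M/ṁ = 458.43 s and T_ss = T_in + Q̇/(ṁ c_p) = 41.761 °C.
T approaches T_ss exponentially: T(t) = T_ss + (T₀ − T_ss) e^(−t/τ).
T(171) = 41.761 + (-14.161)·e^(−171/458.43) = 41.761 + (-14.161)·0.68866 = 32.009 °C.

32.0 °C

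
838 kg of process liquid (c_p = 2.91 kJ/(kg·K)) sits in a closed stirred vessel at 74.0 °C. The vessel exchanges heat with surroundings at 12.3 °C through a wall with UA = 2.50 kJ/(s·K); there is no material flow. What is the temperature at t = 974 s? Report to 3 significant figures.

35.0 °C

M c_p dT/dt = −UA(T − T_amb).
dT/dt = (T_ss − T)/τ with T_ss = T_amb = 12.300 °C, τ = M c_p/UA = 838·2.91/2.50 = 975.43 s.
Solution: T(t) = T_ss + (T₀ − T_ss) e^(−t/τ).
T(974) = 12.300 + (61.700)·0.36842 = 35.032 °C.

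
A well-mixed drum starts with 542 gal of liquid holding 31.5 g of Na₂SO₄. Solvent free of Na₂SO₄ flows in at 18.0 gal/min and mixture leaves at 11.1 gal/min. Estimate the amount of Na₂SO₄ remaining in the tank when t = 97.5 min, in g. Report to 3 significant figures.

Total volume: dV/dt = Q_in − Q_out = 6.9000 gal/min, so V(t) = 542 + 6.9000 t and V(97.5) = 1214.8 gal.
No Na₂SO₄ enters, so dm/dt = −Q_out · (m/V).
Separate: dm/m = −Q_out dt/V(t) ⇒ ln(m/m₀) = −(Q_out/(Q_in−Q_out)) ln(V/V₀).
m = m₀ (V₀/V)^(Q_out/(Q_in−Q_out)) = 31.5 × (542/1214.8)^(1.6087) = 8.5997 g.

8.60 g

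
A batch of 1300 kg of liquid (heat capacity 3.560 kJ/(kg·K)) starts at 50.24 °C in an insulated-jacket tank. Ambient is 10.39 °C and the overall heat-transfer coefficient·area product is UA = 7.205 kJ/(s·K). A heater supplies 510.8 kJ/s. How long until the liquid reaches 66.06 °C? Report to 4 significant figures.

457.7 s

M c_p dT/dt = −UA(T − T_amb) + Q̇.
τ = M c_p/UA = 642.332 s; T_ss = T_amb + Q̇/UA = 10.39 + 510.8/7.205 = 81.2852 °C.
T(t) = T_ss + (T₀ − T_ss)e^(−t/τ); set T = 66.06:
t = −τ ln[(T − T_ss)/(T₀ − T_ss)] = −642.332 · ln(0.490421) = 457.656 s.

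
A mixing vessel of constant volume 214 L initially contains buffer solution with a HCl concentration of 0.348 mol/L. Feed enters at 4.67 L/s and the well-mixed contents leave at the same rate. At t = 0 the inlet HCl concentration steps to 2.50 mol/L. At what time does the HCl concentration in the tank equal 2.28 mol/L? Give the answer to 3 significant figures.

Transient balance on the dissolved component: V dC/dt = Q(C_in − C), so τ = V/Q = 45.824 s.
C(t) = C_in + (C₀ − C_in) e^(−t/τ). Set C = 2.28 and solve for t:
e^(−t/τ) = (C − C_in)/(C₀ − C_in) = (2.28 − 2.50)/(0.348 − 2.50) = 0.10223
t = −τ ln(…) = 45.824 × 2.2805 = 104.50 s.

105 s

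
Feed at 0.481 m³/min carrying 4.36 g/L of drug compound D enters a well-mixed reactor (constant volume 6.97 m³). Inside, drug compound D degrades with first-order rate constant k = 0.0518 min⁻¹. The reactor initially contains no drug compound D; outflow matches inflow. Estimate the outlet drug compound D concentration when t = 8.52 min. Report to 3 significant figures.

Accumulation = in − out − consumed: V dC/dt = Q C_in − Q C − k V C.
dC/dt = (Q/V) C_in − (Q/V + k) C; effective rate a = Q/V + k = 0.069010 + 0.0518 = 0.12081 min⁻¹.
C_ss = Q C_in/(Q + kV) = 2.4906 g/L; C(t) = C_ss + (C₀ − C_ss) e^(−a t).
C(8.52) = 2.4906 + (-2.4906)·e^(−0.12081·8.52) = 2.4906 + (-2.4906)·0.35726 = 1.6008 g/L.

1.60 g/L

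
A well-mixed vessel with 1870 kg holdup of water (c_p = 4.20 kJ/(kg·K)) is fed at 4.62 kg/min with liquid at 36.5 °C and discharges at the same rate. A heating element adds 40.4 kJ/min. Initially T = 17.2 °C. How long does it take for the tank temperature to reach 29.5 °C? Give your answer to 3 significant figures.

Heat balance on the well-mixed liquid: M c_p dT/dt = ṁ c_p (T_in − T) + 40.4.
τ = M/ṁ = 404.76 min; T_ss = T_in + Q̇/(ṁ c_p) = 38.582 °C.
T(t) = T_ss + (T₀ − T_ss) e^(−t/τ). Set T = 29.5:
e^(−t/τ) = (29.5 − 38.582)/(17.2 − 38.582) = 0.42475
t = −404.76 · ln(0.42475) = 346.58 min.

347 min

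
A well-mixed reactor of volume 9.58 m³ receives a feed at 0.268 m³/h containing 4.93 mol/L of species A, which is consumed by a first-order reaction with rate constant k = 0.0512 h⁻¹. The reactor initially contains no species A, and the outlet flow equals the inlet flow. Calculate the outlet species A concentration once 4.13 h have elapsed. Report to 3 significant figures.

0.486 mol/L

V dC/dt = Q(C_in − C) − k V C.
This is linear with rate a = Q/V + k = 0.079175 h⁻¹.
C_ss = Q C_in/(Q + kV) = 1.7419 mol/L; C(t) = C_ss + (C₀ − C_ss) e^(−a t).
C(4.13) = 1.7419 + (-1.7419)·e^(−0.079175·4.13) = 1.7419 + (-1.7419)·0.72109 = 0.48584 mol/L.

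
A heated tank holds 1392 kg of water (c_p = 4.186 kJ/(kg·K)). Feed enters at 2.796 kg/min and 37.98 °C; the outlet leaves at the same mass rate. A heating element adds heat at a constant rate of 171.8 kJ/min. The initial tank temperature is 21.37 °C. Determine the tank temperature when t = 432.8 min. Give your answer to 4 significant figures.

39.54 °C

First-law balance (no shaft work): M c_p dT/dt = ṁ c_p (T_in − T) + 171.8.
Rearrange: dT/dt = (T_ss − T)/τ with τ = M/ṁ = 497.854 min and T_ss = T_in + Q̇/(ṁ c_p) = 52.6587 °C.
This is linear first-order; T(t) = T_ss + (T₀ − T_ss) e^(−t/τ).
T(432.8) = 52.6587 + (-31.2887)·e^(−432.8/497.854) = 52.6587 + (-31.2887)·0.419232 = 39.5415 °C.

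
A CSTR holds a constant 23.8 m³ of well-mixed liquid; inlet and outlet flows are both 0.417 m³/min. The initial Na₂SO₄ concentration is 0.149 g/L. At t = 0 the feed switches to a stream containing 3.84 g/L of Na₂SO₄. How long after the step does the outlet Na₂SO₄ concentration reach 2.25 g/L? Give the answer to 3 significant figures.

48.1 min

Species balance: V dC/dt = Q(C_in − C) ⇒ τ = V/Q = 57.074 min.
C(t) = C_in + (C₀ − C_in) e^(−t/τ). Set C = 2.25 and solve for t:
e^(−t/τ) = (C − C_in)/(C₀ − C_in) = (2.25 − 3.84)/(0.149 − 3.84) = 0.43078
t = −τ ln(…) = 57.074 × 0.84216 = 48.066 min.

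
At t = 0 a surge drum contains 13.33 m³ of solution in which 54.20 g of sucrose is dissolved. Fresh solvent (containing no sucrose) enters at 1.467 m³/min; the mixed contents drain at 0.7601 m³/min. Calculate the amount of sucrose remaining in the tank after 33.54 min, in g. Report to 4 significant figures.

Total volume: dV/dt = Q_in − Q_out = 0.706900 m³/min, so V(t) = 13.33 + 0.706900 t and V(33.54) = 37.0394 m³.
Species balance (pure solvent in): dm/dt = −Q_out · m/V(t).
Separate: dm/m = −Q_out dt/V(t) ⇒ ln(m/m₀) = −(Q_out/(Q_in−Q_out)) ln(V/V₀).
m = m₀ (V₀/V)^(Q_out/(Q_in−Q_out)) = 54.20 × (13.33/37.0394)^(1.07526) = 18.0619 g.

18.06 g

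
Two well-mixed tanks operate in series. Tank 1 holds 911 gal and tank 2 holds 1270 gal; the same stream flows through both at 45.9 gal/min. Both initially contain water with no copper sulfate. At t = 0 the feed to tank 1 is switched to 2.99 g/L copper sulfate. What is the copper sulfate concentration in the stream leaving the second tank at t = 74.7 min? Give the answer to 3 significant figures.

2.45 g/L

Each tank obeys Vᵢ dCᵢ/dt = Q(Cᵢ₋₁ − Cᵢ), so τᵢ = Vᵢ/Q.
τ₁ = 911/45.9 = 19.847 min; τ₂ = 1270/45.9 = 27.669 min.
Tank 1: C₁ = C_in(1 − e^(−t/τ₁)). Tank 2 (τ₁ ≠ τ₂): C₂ = C_in[1 − (τ₁ e^(−t/τ₁) − τ₂ e^(−t/τ₂))/(τ₁ − τ₂)].
At t = 74.7: e^(−t/τ₁) = 0.023198, e^(−t/τ₂) = 0.067220.
C₂ = 2.99·[1 − (19.847·0.023198 − 27.669·0.067220)/(-7.8214)] = 2.99·0.82107 = 2.4550 g/L.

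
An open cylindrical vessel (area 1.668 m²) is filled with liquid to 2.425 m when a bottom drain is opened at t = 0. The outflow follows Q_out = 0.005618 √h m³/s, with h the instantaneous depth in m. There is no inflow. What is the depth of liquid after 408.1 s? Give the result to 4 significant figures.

0.7569 m

A dh/dt = −Q_out = −0.005618 √h.
Separate and integrate: 2(√h − √h₀) = −(0.005618/A) t.
√h = √2.425 − 0.005618·408.1/(2·1.668) = 1.55724 − 0.687262 = 0.869979.
h = 0.869979² = 0.756864 m.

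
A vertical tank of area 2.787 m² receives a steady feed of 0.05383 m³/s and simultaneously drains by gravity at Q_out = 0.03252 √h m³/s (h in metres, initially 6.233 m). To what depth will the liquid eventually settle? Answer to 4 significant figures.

2.740 m

Accumulation of liquid (constant cross-section A): A dh/dt = Q_in − 0.03252 √h. At steady state dh/dt = 0:
Q_in = 0.03252 √h_ss ⇒ √h_ss = 0.05383/0.03252 = 1.65529.
h_ss = 1.65529² = 2.73998 m. (Since h₀ = 6.233 m > h_ss, the level will fall toward this value.)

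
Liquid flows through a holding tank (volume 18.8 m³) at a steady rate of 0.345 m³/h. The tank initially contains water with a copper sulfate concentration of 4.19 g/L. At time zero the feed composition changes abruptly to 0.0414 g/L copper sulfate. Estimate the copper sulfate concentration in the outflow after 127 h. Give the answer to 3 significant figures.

Unsteady species balance (constant V, well mixed): V dC/dt = Q(C_in − C).
So dC/dt = (C_in − C)/τ with τ = V/Q = 18.8/0.345 = 54.493 h.
Integrating: C(t) = C_in + (C₀ − C_in) e^(−t/τ).
C(127) = 0.0414 + (4.19 − 0.0414)·e^(−127/54.493) = 0.0414 + (4.1486)·0.097239 = 0.44481 g/L.

0.445 g/L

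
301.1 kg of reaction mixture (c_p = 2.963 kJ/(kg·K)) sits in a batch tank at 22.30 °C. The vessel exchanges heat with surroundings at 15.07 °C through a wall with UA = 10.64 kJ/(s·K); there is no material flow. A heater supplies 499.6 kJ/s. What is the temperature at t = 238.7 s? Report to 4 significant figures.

Unsteady energy balance on the tank contents: M c_p dT/dt = −UA(T − T_amb) + Q̇.
dT/dt = (T_ss − T)/τ with T_ss = T_amb + Q̇/UA = 15.07 + 499.6/10.64 = 62.0249 °C, τ = M c_p/UA = 301.1·2.963/10.64 = 83.8496 s.
Integrating: T(t) = T_ss + (T₀ − T_ss) e^(−t/τ).
T(238.7) = 62.0249 + (-39.7249)·0.0580317 = 59.7196 °C.

59.72 °C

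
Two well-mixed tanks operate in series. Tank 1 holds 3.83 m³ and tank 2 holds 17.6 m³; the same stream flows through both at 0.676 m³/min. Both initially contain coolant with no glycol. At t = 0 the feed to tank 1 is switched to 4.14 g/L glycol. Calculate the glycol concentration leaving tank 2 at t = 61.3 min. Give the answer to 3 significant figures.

3.64 g/L

Each tank obeys Vᵢ dCᵢ/dt = Q(Cᵢ₋₁ − Cᵢ), so τᵢ = Vᵢ/Q.
τ₁ = 3.83/0.676 = 5.6657 min; τ₂ = 17.6/0.676 = 26.036 min.
Tank 1: C₁ = C_in(1 − e^(−t/τ₁)). Tank 2 (τ₁ ≠ τ₂): C₂ = C_in[1 − (τ₁ e^(−t/τ₁) − τ₂ e^(−t/τ₂))/(τ₁ − τ₂)].
At t = 61.3: e^(−t/τ₁) = 2.0005e-05, e^(−t/τ₂) = 0.094943.
C₂ = 4.14·[1 − (5.6657·2.0005e-05 − 26.036·0.094943)/(-20.370)] = 4.14·0.87865 = 3.6376 g/L.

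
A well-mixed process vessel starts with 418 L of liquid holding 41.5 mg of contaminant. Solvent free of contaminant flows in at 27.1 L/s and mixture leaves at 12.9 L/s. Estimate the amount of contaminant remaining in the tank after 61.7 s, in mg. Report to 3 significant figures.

Let m(t) be the amount of contaminant. Volume: V(t) = V₀ + (Q_in − Q_out) t = 418 + 14.200 t; V(61.7) = 1294.1 L.
Solute balance: dm/dt = 0 − Q_out C = −Q_out m/V(t).
Separate: dm/m = −Q_out dt/V(t) ⇒ ln(m/m₀) = −(Q_out/(Q_in−Q_out)) ln(V/V₀).
m = m₀ (V₀/V)^(Q_out/(Q_in−Q_out)) = 41.5 × (418/1294.1)^(0.90845) = 14.865 mg.

14.9 mg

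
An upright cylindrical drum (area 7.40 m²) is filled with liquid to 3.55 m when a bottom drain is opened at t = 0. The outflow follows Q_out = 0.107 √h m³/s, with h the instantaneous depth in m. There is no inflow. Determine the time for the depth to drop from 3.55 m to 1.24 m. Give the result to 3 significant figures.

A dh/dt = −Q_out = −0.107 √h.
Separate and integrate: 2(√h − √h₀) = −(0.107/A) t.
t = 2A(√h₀ − √h)/0.107 = 2·7.40·(√3.55 − √1.24)/0.107
  = 14.800 × (1.8841 − 1.1136) / 0.107 = 106.59 s.

107 s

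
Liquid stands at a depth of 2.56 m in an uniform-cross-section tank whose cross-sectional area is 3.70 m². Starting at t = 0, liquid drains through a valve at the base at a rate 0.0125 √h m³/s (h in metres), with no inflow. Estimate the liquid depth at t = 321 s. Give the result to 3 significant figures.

1.12 m

Volume balance on the tank: A dh/dt = −0.0125 √h.
This is separable: 2 d(√h)/dt = −0.0125/A, so √h = √h₀ − (0.0125/(2A)) t.
√h = √2.56 − 0.0125·321/(2·3.70) = 1.6000 − 0.54223 = 1.0578.
h = 1.0578² = 1.1189 m.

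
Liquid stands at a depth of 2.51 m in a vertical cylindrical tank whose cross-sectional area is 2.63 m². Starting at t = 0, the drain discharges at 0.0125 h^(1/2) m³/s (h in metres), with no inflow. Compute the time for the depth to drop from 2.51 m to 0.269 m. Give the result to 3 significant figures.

A dh/dt = −Q_out = −0.0125 √h.
This is separable: 2 d(√h)/dt = −0.0125/A, so √h = √h₀ − (0.0125/(2A)) t.
t = 2A(√h₀ − √h)/0.0125 = 2·2.63·(√2.51 − √0.269)/0.0125
  = 5.2600 × (1.5843 − 0.51865) / 0.0125 = 448.42 s.

448 s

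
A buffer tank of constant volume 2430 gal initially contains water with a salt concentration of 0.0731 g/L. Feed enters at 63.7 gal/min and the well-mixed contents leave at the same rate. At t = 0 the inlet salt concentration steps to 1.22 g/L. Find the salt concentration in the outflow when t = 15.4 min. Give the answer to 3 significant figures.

0.454 g/L

Species balance on the tank: V dC/dt = Q(C_in − C).
Rewrite as dC/dt + C/τ = C_in/τ, τ = V/Q = 38.148 min.
Integrating: C(t) = C_in + (C₀ − C_in) e^(−t/τ).
C(15.4) = 1.22 + (0.0731 − 1.22)·e^(−15.4/38.148) = 1.22 + (-1.1469)·0.66785 = 0.45405 g/L.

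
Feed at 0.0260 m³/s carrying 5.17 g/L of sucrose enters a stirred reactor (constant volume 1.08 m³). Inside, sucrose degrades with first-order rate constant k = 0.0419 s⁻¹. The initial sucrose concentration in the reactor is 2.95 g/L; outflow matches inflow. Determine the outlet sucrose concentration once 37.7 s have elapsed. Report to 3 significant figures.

1.97 g/L

Accumulation = in − out − consumed: V dC/dt = Q C_in − Q C − k V C.
This is linear with rate a = Q/V + k = 0.065974 s⁻¹.
C_ss = Q C_in/(Q + kV) = 1.8865 g/L; C(t) = C_ss + (C₀ − C_ss) e^(−a t).
C(37.7) = 1.8865 + (1.0635)·e^(−0.065974·37.7) = 1.8865 + (1.0635)·0.083141 = 1.9750 g/L.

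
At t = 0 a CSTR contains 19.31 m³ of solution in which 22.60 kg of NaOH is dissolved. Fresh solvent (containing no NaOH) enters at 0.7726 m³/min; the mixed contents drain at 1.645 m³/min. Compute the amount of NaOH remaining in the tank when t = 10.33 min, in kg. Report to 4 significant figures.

6.907 kg

Total volume: dV/dt = Q_in − Q_out = -0.872400 m³/min, so V(t) = 19.31 − 0.872400 t and V(10.33) = 10.2981 m³.
Solute balance: dm/dt = 0 − Q_out C = −Q_out m/V(t).
dm/m = −Q_out dt/(V₀ − 0.872400 t); integrating gives ln(m/m₀) = −(Q_out/(Q_in−Q_out)) ln(V/V₀).
m = m₀ (V₀/V)^(Q_out/(Q_in−Q_out)) = 22.60 × (19.31/10.2981)^(-1.88560) = 6.90704 kg.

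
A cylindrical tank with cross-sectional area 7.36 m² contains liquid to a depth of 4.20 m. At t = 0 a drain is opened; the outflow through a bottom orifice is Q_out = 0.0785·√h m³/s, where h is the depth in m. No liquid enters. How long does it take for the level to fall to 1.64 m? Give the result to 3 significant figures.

144 s

A dh/dt = −Q_out = −0.0785 √h.
Separate and integrate: 2(√h − √h₀) = −(0.0785/A) t.
t = 2A(√h₀ − √h)/0.0785 = 2·7.36·(√4.20 − √1.64)/0.0785
  = 14.720 × (2.0494 − 1.2806) / 0.0785 = 144.16 s.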